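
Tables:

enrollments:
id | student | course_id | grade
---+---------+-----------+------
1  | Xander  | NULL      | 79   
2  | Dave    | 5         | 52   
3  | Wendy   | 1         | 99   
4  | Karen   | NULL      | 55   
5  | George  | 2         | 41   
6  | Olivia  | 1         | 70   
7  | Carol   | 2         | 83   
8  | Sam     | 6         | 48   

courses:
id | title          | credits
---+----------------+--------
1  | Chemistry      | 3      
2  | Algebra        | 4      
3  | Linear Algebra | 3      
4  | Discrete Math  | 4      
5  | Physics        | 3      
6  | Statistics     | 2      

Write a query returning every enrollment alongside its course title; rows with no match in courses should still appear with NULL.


LEFT JOIN keeps every row from enrollments (the left table); where course_id has no match in courses, the course columns become NULL. Walk through each enrollment:
  - enrollment 1 (Xander): course_id=NULL, no match -> kept with NULL
  - enrollment 2 (Dave): course_id=5 -> matches Physics
  - enrollment 3 (Wendy): course_id=1 -> matches Chemistry
  - enrollment 4 (Karen): course_id=NULL, no match -> kept with NULL
  - enrollment 5 (George): course_id=2 -> matches Algebra
  - enrollment 6 (Olivia): course_id=1 -> matches Chemistry
  - enrollment 7 (Carol): course_id=2 -> matches Algebra
  - enrollment 8 (Sam): course_id=6 -> matches Statistics
All 8 rows appear; 2 have NULL course.

SQL:
SELECT a.student, b.title AS course
FROM enrollments a
LEFT JOIN courses b ON a.course_id = b.id

Result:
student | course    
--------+-----------
Xander  | NULL      
Dave    | Physics   
Wendy   | Chemistry 
Karen   | NULL      
George  | Algebra   
Olivia  | Chemistry 
Carol   | Algebra   
Sam     | Statistics


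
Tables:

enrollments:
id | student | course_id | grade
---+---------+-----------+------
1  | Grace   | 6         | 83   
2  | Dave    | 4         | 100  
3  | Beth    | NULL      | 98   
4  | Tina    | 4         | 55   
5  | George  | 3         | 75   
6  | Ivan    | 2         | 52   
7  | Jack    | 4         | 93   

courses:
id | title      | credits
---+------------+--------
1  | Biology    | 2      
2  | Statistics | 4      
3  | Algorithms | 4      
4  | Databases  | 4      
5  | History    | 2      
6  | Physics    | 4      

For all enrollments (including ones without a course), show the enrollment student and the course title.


LEFT JOIN keeps every row from enrollments (the left table); where course_id has no match in courses, the course columns become NULL. Walk through each enrollment:
  - enrollment 1 (Grace): course_id=6 -> matches Physics
  - enrollment 2 (Dave): course_id=4 -> matches Databases
  - enrollment 3 (Beth): course_id=NULL, no match -> kept with NULL
  - enrollment 4 (Tina): course_id=4 -> matches Databases
  - enrollment 5 (George): course_id=3 -> matches Algorithms
  - enrollment 6 (Ivan): course_id=2 -> matches Statistics
  - enrollment 7 (Jack): course_id=4 -> matches Databases
All 7 rows appear; 1 has NULL course.

SQL:
SELECT a.student, b.title AS course
FROM enrollments a
LEFT JOIN courses b ON a.course_id = b.id

Result:
student | course    
--------+-----------
Grace   | Physics   
Dave    | Databases 
Beth    | NULL      
Tina    | Databases 
George  | Algorithms
Ivan    | Statistics
Jack    | Databases 


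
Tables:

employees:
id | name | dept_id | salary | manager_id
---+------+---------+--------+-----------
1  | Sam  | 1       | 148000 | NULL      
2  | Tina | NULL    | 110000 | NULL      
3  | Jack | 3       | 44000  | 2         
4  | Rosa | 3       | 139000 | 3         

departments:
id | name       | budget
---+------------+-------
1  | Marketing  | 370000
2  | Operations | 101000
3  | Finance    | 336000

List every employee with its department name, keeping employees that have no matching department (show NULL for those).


LEFT JOIN keeps every row from employees (the left table); where dept_id has no match in departments, the department columns become NULL. Walk through each employee:
  - employee 1 (Sam): dept_id=1 -> matches Marketing
  - employee 2 (Tina): dept_id=NULL, no match -> kept with NULL
  - employee 3 (Jack): dept_id=3 -> matches Finance
  - employee 4 (Rosa): dept_id=3 -> matches Finance
All 4 rows appear; 1 has NULL department.

SQL:
SELECT a.name, b.name AS department
FROM employees a
LEFT JOIN departments b ON a.dept_id = b.id

Result:
name | department
-----+-----------
Sam  | Marketing 
Tina | NULL      
Jack | Finance   
Rosa | Finance   


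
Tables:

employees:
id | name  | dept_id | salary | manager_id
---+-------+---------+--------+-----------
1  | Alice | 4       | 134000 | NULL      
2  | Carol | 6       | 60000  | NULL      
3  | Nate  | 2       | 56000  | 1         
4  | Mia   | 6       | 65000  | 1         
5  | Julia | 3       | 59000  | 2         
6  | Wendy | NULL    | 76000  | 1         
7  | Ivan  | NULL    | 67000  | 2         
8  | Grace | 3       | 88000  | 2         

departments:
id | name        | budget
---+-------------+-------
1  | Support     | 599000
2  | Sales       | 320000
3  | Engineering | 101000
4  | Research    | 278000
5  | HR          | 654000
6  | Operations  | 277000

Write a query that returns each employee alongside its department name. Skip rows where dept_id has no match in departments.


INNER JOIN keeps only employees rows whose dept_id matches an id in departments. Walk through each employee:
  - employee 1 (Alice): dept_id=4 -> matches Research
  - employee 2 (Carol): dept_id=6 -> matches Operations
  - employee 3 (Nate): dept_id=2 -> matches Sales
  - employee 4 (Mia): dept_id=6 -> matches Operations
  - employee 5 (Julia): dept_id=3 -> matches Engineering
  - employee 6 (Wendy): dept_id=NULL, no match -> dropped
  - employee 7 (Ivan): dept_id=NULL, no match -> dropped
  - employee 8 (Grace): dept_id=3 -> matches Engineering
So 2 of 8 rows are dropped.

SQL:
SELECT a.name, b.name AS department
FROM employees a
INNER JOIN departments b ON a.dept_id = b.id

Result:
name  | department 
------+------------
Alice | Research   
Carol | Operations 
Nate  | Sales      
Mia   | Operations 
Julia | Engineering
Grace | Engineering


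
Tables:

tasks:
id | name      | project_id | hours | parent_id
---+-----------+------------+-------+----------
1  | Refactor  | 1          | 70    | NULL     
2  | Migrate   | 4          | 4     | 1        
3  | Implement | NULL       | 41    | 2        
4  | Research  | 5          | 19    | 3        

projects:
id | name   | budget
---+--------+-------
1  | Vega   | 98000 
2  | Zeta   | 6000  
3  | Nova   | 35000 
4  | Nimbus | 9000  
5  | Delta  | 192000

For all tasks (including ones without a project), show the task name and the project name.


LEFT JOIN keeps every row from tasks (the left table); where project_id has no match in projects, the project columns become NULL. Walk through each task:
  - task 1 (Refactor): project_id=1 -> matches Vega
  - task 2 (Migrate): project_id=4 -> matches Nimbus
  - task 3 (Implement): project_id=NULL, no match -> kept with NULL
  - task 4 (Research): project_id=5 -> matches Delta
All 4 rows appear; 1 has NULL project.

SQL:
SELECT a.name, b.name AS project
FROM tasks a
LEFT JOIN projects b ON a.project_id = b.id

Result:
name      | project
----------+--------
Refactor  | Vega   
Migrate   | Nimbus 
Implement | NULL   
Research  | Delta  


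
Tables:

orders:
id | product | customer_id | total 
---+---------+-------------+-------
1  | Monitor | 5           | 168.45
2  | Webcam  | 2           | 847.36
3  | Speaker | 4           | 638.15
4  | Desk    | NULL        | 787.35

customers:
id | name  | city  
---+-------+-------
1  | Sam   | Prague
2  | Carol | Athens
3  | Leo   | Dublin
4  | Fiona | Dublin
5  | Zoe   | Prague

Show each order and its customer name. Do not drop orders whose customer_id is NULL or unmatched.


LEFT JOIN keeps every row from orders (the left table); where customer_id has no match in customers, the customer columns become NULL. Walk through each order:
  - order 1 (Monitor): customer_id=5 -> matches Zoe
  - order 2 (Webcam): customer_id=2 -> matches Carol
  - order 3 (Speaker): customer_id=4 -> matches Fiona
  - order 4 (Desk): customer_id=NULL, no match -> kept with NULL
All 4 rows appear; 1 has NULL customer.

SQL:
SELECT a.product, b.name AS customer
FROM orders a
LEFT JOIN customers b ON a.customer_id = b.id

Result:
product | customer
--------+---------
Monitor | Zoe     
Webcam  | Carol   
Speaker | Fiona   
Desk    | NULL    


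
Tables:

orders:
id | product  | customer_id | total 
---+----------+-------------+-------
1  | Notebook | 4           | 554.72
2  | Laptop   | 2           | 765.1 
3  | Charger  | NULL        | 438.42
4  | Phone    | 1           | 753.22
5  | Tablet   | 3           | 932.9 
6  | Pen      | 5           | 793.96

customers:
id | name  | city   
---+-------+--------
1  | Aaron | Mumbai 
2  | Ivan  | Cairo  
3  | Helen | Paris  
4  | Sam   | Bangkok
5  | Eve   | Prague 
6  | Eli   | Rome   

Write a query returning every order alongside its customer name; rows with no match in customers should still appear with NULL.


LEFT JOIN keeps every row from orders (the left table); where customer_id has no match in customers, the customer columns become NULL. Walk through each order:
  - order 1 (Notebook): customer_id=4 -> matches Sam
  - order 2 (Laptop): customer_id=2 -> matches Ivan
  - order 3 (Charger): customer_id=NULL, no match -> kept with NULL
  - order 4 (Phone): customer_id=1 -> matches Aaron
  - order 5 (Tablet): customer_id=3 -> matches Helen
  - order 6 (Pen): customer_id=5 -> matches Eve
All 6 rows appear; 1 has NULL customer.

SQL:
SELECT a.product, b.name AS customer
FROM orders a
LEFT JOIN customers b ON a.customer_id = b.id

Result:
product  | customer
---------+---------
Notebook | Sam     
Laptop   | Ivan    
Charger  | NULL    
Phone    | Aaron   
Tablet   | Helen   
Pen      | Eve     


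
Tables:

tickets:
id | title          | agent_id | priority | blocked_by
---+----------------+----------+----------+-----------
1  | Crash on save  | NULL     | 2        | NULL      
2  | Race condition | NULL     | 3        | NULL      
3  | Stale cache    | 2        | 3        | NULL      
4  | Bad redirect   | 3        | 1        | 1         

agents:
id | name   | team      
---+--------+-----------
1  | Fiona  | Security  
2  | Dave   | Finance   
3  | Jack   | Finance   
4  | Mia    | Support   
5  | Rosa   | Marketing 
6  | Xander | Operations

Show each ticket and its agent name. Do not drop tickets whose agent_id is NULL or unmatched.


LEFT JOIN keeps every row from tickets (the left table); where agent_id has no match in agents, the agent columns become NULL. Walk through each ticket:
  - ticket 1 (Crash on save): agent_id=NULL, no match -> kept with NULL
  - ticket 2 (Race condition): agent_id=NULL, no match -> kept with NULL
  - ticket 3 (Stale cache): agent_id=2 -> matches Dave
  - ticket 4 (Bad redirect): agent_id=3 -> matches Jack
All 4 rows appear; 2 have NULL agent.

SQL:
SELECT a.title, b.name AS agent
FROM tickets a
LEFT JOIN agents b ON a.agent_id = b.id

Result:
title          | agent
---------------+------
Crash on save  | NULL 
Race condition | NULL 
Stale cache    | Dave 
Bad redirect   | Jack 


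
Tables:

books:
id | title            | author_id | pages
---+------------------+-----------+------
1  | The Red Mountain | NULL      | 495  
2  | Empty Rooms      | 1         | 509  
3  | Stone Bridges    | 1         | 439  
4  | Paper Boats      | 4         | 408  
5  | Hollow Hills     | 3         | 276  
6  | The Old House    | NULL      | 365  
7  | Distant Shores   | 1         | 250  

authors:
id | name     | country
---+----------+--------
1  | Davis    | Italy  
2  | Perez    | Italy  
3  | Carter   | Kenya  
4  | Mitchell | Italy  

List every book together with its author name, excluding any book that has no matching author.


INNER JOIN keeps only books rows whose author_id matches an id in authors. Walk through each book:
  - book 1 (The Red Mountain): author_id=NULL, no match -> dropped
  - book 2 (Empty Rooms): author_id=1 -> matches Davis
  - book 3 (Stone Bridges): author_id=1 -> matches Davis
  - book 4 (Paper Boats): author_id=4 -> matches Mitchell
  - book 5 (Hollow Hills): author_id=3 -> matches Carter
  - book 6 (The Old House): author_id=NULL, no match -> dropped
  - book 7 (Distant Shores): author_id=1 -> matches Davis
So 2 of 7 rows are dropped.

SQL:
SELECT a.title, b.name AS author
FROM books a
INNER JOIN authors b ON a.author_id = b.id

Result:
title          | author  
---------------+---------
Empty Rooms    | Davis   
Stone Bridges  | Davis   
Paper Boats    | Mitchell
Hollow Hills   | Carter  
Distant Shores | Davis   


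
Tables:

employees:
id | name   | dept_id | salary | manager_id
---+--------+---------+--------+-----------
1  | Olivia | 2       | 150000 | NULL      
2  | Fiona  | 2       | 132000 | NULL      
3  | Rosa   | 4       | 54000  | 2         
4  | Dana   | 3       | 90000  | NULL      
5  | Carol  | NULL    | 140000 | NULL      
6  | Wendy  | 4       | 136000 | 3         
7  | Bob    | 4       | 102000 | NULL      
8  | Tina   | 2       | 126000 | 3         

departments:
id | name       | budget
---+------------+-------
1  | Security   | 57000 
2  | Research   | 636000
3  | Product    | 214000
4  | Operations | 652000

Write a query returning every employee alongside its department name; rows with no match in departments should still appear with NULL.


LEFT JOIN keeps every row from employees (the left table); where dept_id has no match in departments, the department columns become NULL. Walk through each employee:
  - employee 1 (Olivia): dept_id=2 -> matches Research
  - employee 2 (Fiona): dept_id=2 -> matches Research
  - employee 3 (Rosa): dept_id=4 -> matches Operations
  - employee 4 (Dana): dept_id=3 -> matches Product
  - employee 5 (Carol): dept_id=NULL, no match -> kept with NULL
  - employee 6 (Wendy): dept_id=4 -> matches Operations
  - employee 7 (Bob): dept_id=4 -> matches Operations
  - employee 8 (Tina): dept_id=2 -> matches Research
All 8 rows appear; 1 has NULL department.

SQL:
SELECT a.name, b.name AS department
FROM employees a
LEFT JOIN departments b ON a.dept_id = b.id

Result:
name   | department
-------+-----------
Olivia | Research  
Fiona  | Research  
Rosa   | Operations
Dana   | Product   
Carol  | NULL      
Wendy  | Operations
Bob    | Operations
Tina   | Research  


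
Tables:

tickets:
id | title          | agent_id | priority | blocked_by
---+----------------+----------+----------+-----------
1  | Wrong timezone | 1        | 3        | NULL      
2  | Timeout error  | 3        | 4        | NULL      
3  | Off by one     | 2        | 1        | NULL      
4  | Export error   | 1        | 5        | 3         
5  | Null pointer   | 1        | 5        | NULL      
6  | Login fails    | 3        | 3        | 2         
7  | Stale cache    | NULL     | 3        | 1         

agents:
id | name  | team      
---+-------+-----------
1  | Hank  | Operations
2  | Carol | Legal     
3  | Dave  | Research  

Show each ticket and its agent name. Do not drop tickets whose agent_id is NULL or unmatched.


LEFT JOIN keeps every row from tickets (the left table); where agent_id has no match in agents, the agent columns become NULL. Walk through each ticket:
  - ticket 1 (Wrong timezone): agent_id=1 -> matches Hank
  - ticket 2 (Timeout error): agent_id=3 -> matches Dave
  - ticket 3 (Off by one): agent_id=2 -> matches Carol
  - ticket 4 (Export error): agent_id=1 -> matches Hank
  - ticket 5 (Null pointer): agent_id=1 -> matches Hank
  - ticket 6 (Login fails): agent_id=3 -> matches Dave
  - ticket 7 (Stale cache): agent_id=NULL, no match -> kept with NULL
All 7 rows appear; 1 has NULL agent.

SQL:
SELECT a.title, b.name AS agent
FROM tickets a
LEFT JOIN agents b ON a.agent_id = b.id

Result:
title          | agent
---------------+------
Wrong timezone | Hank 
Timeout error  | Dave 
Off by one     | Carol
Export error   | Hank 
Null pointer   | Hank 
Login fails    | Dave 
Stale cache    | NULL 


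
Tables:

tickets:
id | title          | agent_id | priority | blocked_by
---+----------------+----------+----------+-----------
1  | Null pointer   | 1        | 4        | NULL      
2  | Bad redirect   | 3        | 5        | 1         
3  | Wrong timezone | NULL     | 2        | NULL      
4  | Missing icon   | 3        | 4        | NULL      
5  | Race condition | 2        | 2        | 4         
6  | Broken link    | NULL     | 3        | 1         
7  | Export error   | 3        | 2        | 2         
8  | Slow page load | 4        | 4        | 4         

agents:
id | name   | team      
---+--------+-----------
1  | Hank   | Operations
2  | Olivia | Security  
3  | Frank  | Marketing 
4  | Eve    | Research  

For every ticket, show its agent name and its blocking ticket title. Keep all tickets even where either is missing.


Two LEFT JOINs from the same base table tickets: one to agents via agent_id, one to tickets itself via blocked_by. Both are LEFT so every ticket is preserved.
Match against agents:
  - ticket 1 (Null pointer): agent_id=1 -> matches Hank
  - ticket 2 (Bad redirect): agent_id=3 -> matches Frank
  - ticket 3 (Wrong timezone): agent_id=NULL, no match -> kept with NULL
  - ticket 4 (Missing icon): agent_id=3 -> matches Frank
  - ticket 5 (Race condition): agent_id=2 -> matches Olivia
  - ticket 6 (Broken link): agent_id=NULL, no match -> kept with NULL
  - ticket 7 (Export error): agent_id=3 -> matches Frank
  - ticket 8 (Slow page load): agent_id=4 -> matches Eve
Match against tickets (self):
  - ticket 1 (Null pointer): blocked_by=NULL -> NULL
  - ticket 2 (Bad redirect): blocked_by=1 -> Null pointer
  - ticket 3 (Wrong timezone): blocked_by=NULL -> NULL
  - ticket 4 (Missing icon): blocked_by=NULL -> NULL
  - ticket 5 (Race condition): blocked_by=4 -> Missing icon
  - ticket 6 (Broken link): blocked_by=1 -> Null pointer
  - ticket 7 (Export error): blocked_by=2 -> Bad redirect
  - ticket 8 (Slow page load): blocked_by=4 -> Missing icon

SQL:
SELECT a.title, b.name AS agent, c.title AS blocked_by
FROM tickets a
LEFT JOIN agents b ON a.agent_id = b.id
LEFT JOIN tickets c ON a.blocked_by = c.id

Result:
title          | agent  | blocked_by  
---------------+--------+-------------
Null pointer   | Hank   | NULL        
Bad redirect   | Frank  | Null pointer
Wrong timezone | NULL   | NULL        
Missing icon   | Frank  | NULL        
Race condition | Olivia | Missing icon
Broken link    | NULL   | Null pointer
Export error   | Frank  | Bad redirect
Slow page load | Eve    | Missing icon


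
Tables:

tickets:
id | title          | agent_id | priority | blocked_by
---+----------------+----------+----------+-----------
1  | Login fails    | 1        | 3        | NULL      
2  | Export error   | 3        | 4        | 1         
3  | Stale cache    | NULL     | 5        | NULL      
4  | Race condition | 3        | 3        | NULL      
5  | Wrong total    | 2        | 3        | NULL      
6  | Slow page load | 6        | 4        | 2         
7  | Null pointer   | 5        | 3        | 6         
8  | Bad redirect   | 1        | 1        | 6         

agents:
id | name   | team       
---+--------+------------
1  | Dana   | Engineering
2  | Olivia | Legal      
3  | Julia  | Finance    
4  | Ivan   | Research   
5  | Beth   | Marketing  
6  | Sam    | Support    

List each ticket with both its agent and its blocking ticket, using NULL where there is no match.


Two LEFT JOINs from the same base table tickets: one to agents via agent_id, one to tickets itself via blocked_by. Both are LEFT so every ticket is preserved.
Match against agents:
  - ticket 1 (Login fails): agent_id=1 -> matches Dana
  - ticket 2 (Export error): agent_id=3 -> matches Julia
  - ticket 3 (Stale cache): agent_id=NULL, no match -> kept with NULL
  - ticket 4 (Race condition): agent_id=3 -> matches Julia
  - ticket 5 (Wrong total): agent_id=2 -> matches Olivia
  - ticket 6 (Slow page load): agent_id=6 -> matches Sam
  - ticket 7 (Null pointer): agent_id=5 -> matches Beth
  - ticket 8 (Bad redirect): agent_id=1 -> matches Dana
Match against tickets (self):
  - ticket 1 (Login fails): blocked_by=NULL -> NULL
  - ticket 2 (Export error): blocked_by=1 -> Login fails
  - ticket 3 (Stale cache): blocked_by=NULL -> NULL
  - ticket 4 (Race condition): blocked_by=NULL -> NULL
  - ticket 5 (Wrong total): blocked_by=NULL -> NULL
  - ticket 6 (Slow page load): blocked_by=2 -> Export error
  - ticket 7 (Null pointer): blocked_by=6 -> Slow page load
  - ticket 8 (Bad redirect): blocked_by=6 -> Slow page load

SQL:
SELECT a.title, b.name AS agent, c.title AS blocked_by
FROM tickets a
LEFT JOIN agents b ON a.agent_id = b.id
LEFT JOIN tickets c ON a.blocked_by = c.id

Result:
title          | agent  | blocked_by    
---------------+--------+---------------
Login fails    | Dana   | NULL          
Export error   | Julia  | Login fails   
Stale cache    | NULL   | NULL          
Race condition | Julia  | NULL          
Wrong total    | Olivia | NULL          
Slow page load | Sam    | Export error  
Null pointer   | Beth   | Slow page load
Bad redirect   | Dana   | Slow page load


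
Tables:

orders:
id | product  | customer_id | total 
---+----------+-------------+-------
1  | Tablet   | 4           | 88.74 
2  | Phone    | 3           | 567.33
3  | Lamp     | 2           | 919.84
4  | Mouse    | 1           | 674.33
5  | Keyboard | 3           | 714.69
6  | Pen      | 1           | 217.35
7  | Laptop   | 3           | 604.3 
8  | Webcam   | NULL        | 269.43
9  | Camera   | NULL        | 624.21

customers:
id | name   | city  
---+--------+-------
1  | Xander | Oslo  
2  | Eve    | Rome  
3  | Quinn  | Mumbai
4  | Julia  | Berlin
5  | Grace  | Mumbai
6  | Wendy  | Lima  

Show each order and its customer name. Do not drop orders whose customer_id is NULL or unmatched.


LEFT JOIN keeps every row from orders (the left table); where customer_id has no match in customers, the customer columns become NULL. Walk through each order:
  - order 1 (Tablet): customer_id=4 -> matches Julia
  - order 2 (Phone): customer_id=3 -> matches Quinn
  - order 3 (Lamp): customer_id=2 -> matches Eve
  - order 4 (Mouse): customer_id=1 -> matches Xander
  - order 5 (Keyboard): customer_id=3 -> matches Quinn
  - order 6 (Pen): customer_id=1 -> matches Xander
  - order 7 (Laptop): customer_id=3 -> matches Quinn
  - order 8 (Webcam): customer_id=NULL, no match -> kept with NULL
  - order 9 (Camera): customer_id=NULL, no match -> kept with NULL
All 9 rows appear; 2 have NULL customer.

SQL:
SELECT a.product, b.name AS customer
FROM orders a
LEFT JOIN customers b ON a.customer_id = b.id

Result:
product  | customer
---------+---------
Tablet   | Julia   
Phone    | Quinn   
Lamp     | Eve     
Mouse    | Xander  
Keyboard | Quinn   
Pen      | Xander  
Laptop   | Quinn   
Webcam   | NULL    
Camera   | NULL    


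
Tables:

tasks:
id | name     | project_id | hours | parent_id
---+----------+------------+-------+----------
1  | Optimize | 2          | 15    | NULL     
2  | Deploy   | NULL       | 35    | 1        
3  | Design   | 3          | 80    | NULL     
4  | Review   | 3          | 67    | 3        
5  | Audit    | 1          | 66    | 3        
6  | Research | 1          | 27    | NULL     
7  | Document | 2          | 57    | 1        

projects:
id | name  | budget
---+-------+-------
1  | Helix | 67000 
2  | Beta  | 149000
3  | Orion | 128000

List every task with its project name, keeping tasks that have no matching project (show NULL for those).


LEFT JOIN keeps every row from tasks (the left table); where project_id has no match in projects, the project columns become NULL. Walk through each task:
  - task 1 (Optimize): project_id=2 -> matches Beta
  - task 2 (Deploy): project_id=NULL, no match -> kept with NULL
  - task 3 (Design): project_id=3 -> matches Orion
  - task 4 (Review): project_id=3 -> matches Orion
  - task 5 (Audit): project_id=1 -> matches Helix
  - task 6 (Research): project_id=1 -> matches Helix
  - task 7 (Document): project_id=2 -> matches Beta
All 7 rows appear; 1 has NULL project.

SQL:
SELECT a.name, b.name AS project
FROM tasks a
LEFT JOIN projects b ON a.project_id = b.id

Result:
name     | project
---------+--------
Optimize | Beta   
Deploy   | NULL   
Design   | Orion  
Review   | Orion  
Audit    | Helix  
Research | Helix  
Document | Beta   


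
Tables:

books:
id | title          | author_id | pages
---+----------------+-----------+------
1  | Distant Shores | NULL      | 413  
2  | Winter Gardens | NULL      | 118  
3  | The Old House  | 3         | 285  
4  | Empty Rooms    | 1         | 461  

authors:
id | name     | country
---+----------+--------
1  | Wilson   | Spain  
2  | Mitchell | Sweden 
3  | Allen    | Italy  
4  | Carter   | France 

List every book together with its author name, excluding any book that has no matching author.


INNER JOIN keeps only books rows whose author_id matches an id in authors. Walk through each book:
  - book 1 (Distant Shores): author_id=NULL, no match -> dropped
  - book 2 (Winter Gardens): author_id=NULL, no match -> dropped
  - book 3 (The Old House): author_id=3 -> matches Allen
  - book 4 (Empty Rooms): author_id=1 -> matches Wilson
So 2 of 4 rows are dropped.

SQL:
SELECT a.title, b.name AS author
FROM books a
INNER JOIN authors b ON a.author_id = b.id

Result:
title         | author
--------------+-------
The Old House | Allen 
Empty Rooms   | Wilson


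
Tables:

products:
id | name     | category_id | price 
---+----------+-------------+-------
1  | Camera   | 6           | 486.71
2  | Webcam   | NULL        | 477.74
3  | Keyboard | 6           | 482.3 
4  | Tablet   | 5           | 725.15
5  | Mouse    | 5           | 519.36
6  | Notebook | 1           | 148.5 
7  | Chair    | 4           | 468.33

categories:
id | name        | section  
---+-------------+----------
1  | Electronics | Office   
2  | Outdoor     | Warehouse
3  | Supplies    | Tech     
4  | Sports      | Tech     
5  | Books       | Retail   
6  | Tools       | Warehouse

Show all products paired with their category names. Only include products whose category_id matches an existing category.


INNER JOIN keeps only products rows whose category_id matches an id in categories. Walk through each product:
  - product 1 (Camera): category_id=6 -> matches Tools
  - product 2 (Webcam): category_id=NULL, no match -> dropped
  - product 3 (Keyboard): category_id=6 -> matches Tools
  - product 4 (Tablet): category_id=5 -> matches Books
  - product 5 (Mouse): category_id=5 -> matches Books
  - product 6 (Notebook): category_id=1 -> matches Electronics
  - product 7 (Chair): category_id=4 -> matches Sports
So 1 of 7 rows is dropped.

SQL:
SELECT a.name, b.name AS category
FROM products a
INNER JOIN categories b ON a.category_id = b.id

Result:
name     | category   
---------+------------
Camera   | Tools      
Keyboard | Tools      
Tablet   | Books      
Mouse    | Books      
Notebook | Electronics
Chair    | Sports     


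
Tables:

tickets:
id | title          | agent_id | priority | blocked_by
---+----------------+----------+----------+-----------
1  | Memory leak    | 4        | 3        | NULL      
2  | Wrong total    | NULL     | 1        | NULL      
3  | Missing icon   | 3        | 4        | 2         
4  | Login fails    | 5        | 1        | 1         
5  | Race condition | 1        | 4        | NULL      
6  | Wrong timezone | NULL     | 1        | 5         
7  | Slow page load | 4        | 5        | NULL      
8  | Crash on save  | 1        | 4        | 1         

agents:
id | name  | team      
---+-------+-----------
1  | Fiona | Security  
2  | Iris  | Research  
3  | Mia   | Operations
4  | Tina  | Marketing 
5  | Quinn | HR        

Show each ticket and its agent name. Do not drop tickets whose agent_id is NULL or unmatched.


LEFT JOIN keeps every row from tickets (the left table); where agent_id has no match in agents, the agent columns become NULL. Walk through each ticket:
  - ticket 1 (Memory leak): agent_id=4 -> matches Tina
  - ticket 2 (Wrong total): agent_id=NULL, no match -> kept with NULL
  - ticket 3 (Missing icon): agent_id=3 -> matches Mia
  - ticket 4 (Login fails): agent_id=5 -> matches Quinn
  - ticket 5 (Race condition): agent_id=1 -> matches Fiona
  - ticket 6 (Wrong timezone): agent_id=NULL, no match -> kept with NULL
  - ticket 7 (Slow page load): agent_id=4 -> matches Tina
  - ticket 8 (Crash on save): agent_id=1 -> matches Fiona
All 8 rows appear; 2 have NULL agent.

SQL:
SELECT a.title, b.name AS agent
FROM tickets a
LEFT JOIN agents b ON a.agent_id = b.id

Result:
title          | agent
---------------+------
Memory leak    | Tina 
Wrong total    | NULL 
Missing icon   | Mia  
Login fails    | Quinn
Race condition | Fiona
Wrong timezone | NULL 
Slow page load | Tina 
Crash on save  | Fiona


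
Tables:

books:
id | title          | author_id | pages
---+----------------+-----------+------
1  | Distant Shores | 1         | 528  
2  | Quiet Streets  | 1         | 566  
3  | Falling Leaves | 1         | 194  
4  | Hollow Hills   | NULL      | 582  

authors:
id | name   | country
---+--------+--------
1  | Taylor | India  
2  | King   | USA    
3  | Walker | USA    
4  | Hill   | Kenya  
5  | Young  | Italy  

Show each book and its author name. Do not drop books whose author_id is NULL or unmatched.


LEFT JOIN keeps every row from books (the left table); where author_id has no match in authors, the author columns become NULL. Walk through each book:
  - book 1 (Distant Shores): author_id=1 -> matches Taylor
  - book 2 (Quiet Streets): author_id=1 -> matches Taylor
  - book 3 (Falling Leaves): author_id=1 -> matches Taylor
  - book 4 (Hollow Hills): author_id=NULL, no match -> kept with NULL
All 4 rows appear; 1 has NULL author.

SQL:
SELECT a.title, b.name AS author
FROM books a
LEFT JOIN authors b ON a.author_id = b.id

Result:
title          | author
---------------+-------
Distant Shores | Taylor
Quiet Streets  | Taylor
Falling Leaves | Taylor
Hollow Hills   | NULL  


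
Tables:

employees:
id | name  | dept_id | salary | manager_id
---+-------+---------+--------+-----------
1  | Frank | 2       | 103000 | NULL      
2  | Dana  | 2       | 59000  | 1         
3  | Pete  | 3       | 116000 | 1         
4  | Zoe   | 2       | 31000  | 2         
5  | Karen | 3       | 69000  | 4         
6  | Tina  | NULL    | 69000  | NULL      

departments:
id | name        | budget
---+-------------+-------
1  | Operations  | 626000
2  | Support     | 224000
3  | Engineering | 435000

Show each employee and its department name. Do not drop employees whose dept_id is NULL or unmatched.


LEFT JOIN keeps every row from employees (the left table); where dept_id has no match in departments, the department columns become NULL. Walk through each employee:
  - employee 1 (Frank): dept_id=2 -> matches Support
  - employee 2 (Dana): dept_id=2 -> matches Support
  - employee 3 (Pete): dept_id=3 -> matches Engineering
  - employee 4 (Zoe): dept_id=2 -> matches Support
  - employee 5 (Karen): dept_id=3 -> matches Engineering
  - employee 6 (Tina): dept_id=NULL, no match -> kept with NULL
All 6 rows appear; 1 has NULL department.

SQL:
SELECT a.name, b.name AS department
FROM employees a
LEFT JOIN departments b ON a.dept_id = b.id

Result:
name  | department 
------+------------
Frank | Support    
Dana  | Support    
Pete  | Engineering
Zoe   | Support    
Karen | Engineering
Tina  | NULL       


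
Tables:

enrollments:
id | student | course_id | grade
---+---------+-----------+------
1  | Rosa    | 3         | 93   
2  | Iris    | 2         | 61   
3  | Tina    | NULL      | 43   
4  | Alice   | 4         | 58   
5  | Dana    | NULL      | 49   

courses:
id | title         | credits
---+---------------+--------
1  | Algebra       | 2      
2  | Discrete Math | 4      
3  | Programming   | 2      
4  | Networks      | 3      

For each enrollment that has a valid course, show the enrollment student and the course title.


INNER JOIN keeps only enrollments rows whose course_id matches an id in courses. Walk through each enrollment:
  - enrollment 1 (Rosa): course_id=3 -> matches Programming
  - enrollment 2 (Iris): course_id=2 -> matches Discrete Math
  - enrollment 3 (Tina): course_id=NULL, no match -> dropped
  - enrollment 4 (Alice): course_id=4 -> matches Networks
  - enrollment 5 (Dana): course_id=NULL, no match -> dropped
So 2 of 5 rows are dropped.

SQL:
SELECT a.student, b.title AS course
FROM enrollments a
INNER JOIN courses b ON a.course_id = b.id

Result:
student | course       
--------+--------------
Rosa    | Programming  
Iris    | Discrete Math
Alice   | Networks     


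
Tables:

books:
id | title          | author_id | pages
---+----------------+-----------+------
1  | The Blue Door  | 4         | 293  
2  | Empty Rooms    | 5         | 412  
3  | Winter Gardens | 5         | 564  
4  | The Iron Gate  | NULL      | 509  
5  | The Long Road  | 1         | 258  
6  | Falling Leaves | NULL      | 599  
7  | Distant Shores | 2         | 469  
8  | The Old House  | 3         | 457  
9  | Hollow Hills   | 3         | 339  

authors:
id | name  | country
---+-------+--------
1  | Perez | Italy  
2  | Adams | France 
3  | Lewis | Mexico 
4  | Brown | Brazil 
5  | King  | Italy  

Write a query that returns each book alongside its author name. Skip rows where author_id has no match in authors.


INNER JOIN keeps only books rows whose author_id matches an id in authors. Walk through each book:
  - book 1 (The Blue Door): author_id=4 -> matches Brown
  - book 2 (Empty Rooms): author_id=5 -> matches King
  - book 3 (Winter Gardens): author_id=5 -> matches King
  - book 4 (The Iron Gate): author_id=NULL, no match -> dropped
  - book 5 (The Long Road): author_id=1 -> matches Perez
  - book 6 (Falling Leaves): author_id=NULL, no match -> dropped
  - book 7 (Distant Shores): author_id=2 -> matches Adams
  - book 8 (The Old House): author_id=3 -> matches Lewis
  - book 9 (Hollow Hills): author_id=3 -> matches Lewis
So 2 of 9 rows are dropped.

SQL:
SELECT a.title, b.name AS author
FROM books a
INNER JOIN authors b ON a.author_id = b.id

Result:
title          | author
---------------+-------
The Blue Door  | Brown 
Empty Rooms    | King  
Winter Gardens | King  
The Long Road  | Perez 
Distant Shores | Adams 
The Old House  | Lewis 
Hollow Hills   | Lewis 


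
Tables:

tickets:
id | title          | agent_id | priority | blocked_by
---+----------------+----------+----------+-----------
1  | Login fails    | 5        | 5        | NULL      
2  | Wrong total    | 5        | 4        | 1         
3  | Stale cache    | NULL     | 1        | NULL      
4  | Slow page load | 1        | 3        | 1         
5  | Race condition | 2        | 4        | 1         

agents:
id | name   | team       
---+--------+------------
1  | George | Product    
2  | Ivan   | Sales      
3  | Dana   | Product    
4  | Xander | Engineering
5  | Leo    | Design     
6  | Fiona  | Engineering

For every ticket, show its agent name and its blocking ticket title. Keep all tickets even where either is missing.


Two LEFT JOINs from the same base table tickets: one to agents via agent_id, one to tickets itself via blocked_by. Both are LEFT so every ticket is preserved.
Match against agents:
  - ticket 1 (Login fails): agent_id=5 -> matches Leo
  - ticket 2 (Wrong total): agent_id=5 -> matches Leo
  - ticket 3 (Stale cache): agent_id=NULL, no match -> kept with NULL
  - ticket 4 (Slow page load): agent_id=1 -> matches George
  - ticket 5 (Race condition): agent_id=2 -> matches Ivan
Match against tickets (self):
  - ticket 1 (Login fails): blocked_by=NULL -> NULL
  - ticket 2 (Wrong total): blocked_by=1 -> Login fails
  - ticket 3 (Stale cache): blocked_by=NULL -> NULL
  - ticket 4 (Slow page load): blocked_by=1 -> Login fails
  - ticket 5 (Race condition): blocked_by=1 -> Login fails

SQL:
SELECT a.title, b.name AS agent, c.title AS blocked_by
FROM tickets a
LEFT JOIN agents b ON a.agent_id = b.id
LEFT JOIN tickets c ON a.blocked_by = c.id

Result:
title          | agent  | blocked_by 
---------------+--------+------------
Login fails    | Leo    | NULL       
Wrong total    | Leo    | Login fails
Stale cache    | NULL   | NULL       
Slow page load | George | Login fails
Race condition | Ivan   | Login fails


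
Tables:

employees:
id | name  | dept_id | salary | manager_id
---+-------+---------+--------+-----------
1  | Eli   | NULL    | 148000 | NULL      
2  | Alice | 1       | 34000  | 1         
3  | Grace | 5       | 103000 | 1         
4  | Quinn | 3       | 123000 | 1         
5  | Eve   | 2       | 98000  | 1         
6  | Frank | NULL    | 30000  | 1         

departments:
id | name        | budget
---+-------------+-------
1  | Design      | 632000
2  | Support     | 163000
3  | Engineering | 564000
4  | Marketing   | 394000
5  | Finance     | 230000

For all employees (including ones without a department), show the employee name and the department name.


LEFT JOIN keeps every row from employees (the left table); where dept_id has no match in departments, the department columns become NULL. Walk through each employee:
  - employee 1 (Eli): dept_id=NULL, no match -> kept with NULL
  - employee 2 (Alice): dept_id=1 -> matches Design
  - employee 3 (Grace): dept_id=5 -> matches Finance
  - employee 4 (Quinn): dept_id=3 -> matches Engineering
  - employee 5 (Eve): dept_id=2 -> matches Support
  - employee 6 (Frank): dept_id=NULL, no match -> kept with NULL
All 6 rows appear; 2 have NULL department.

SQL:
SELECT a.name, b.name AS department
FROM employees a
LEFT JOIN departments b ON a.dept_id = b.id

Result:
name  | department 
------+------------
Eli   | NULL       
Alice | Design     
Grace | Finance    
Quinn | Engineering
Eve   | Support    
Frank | NULL       


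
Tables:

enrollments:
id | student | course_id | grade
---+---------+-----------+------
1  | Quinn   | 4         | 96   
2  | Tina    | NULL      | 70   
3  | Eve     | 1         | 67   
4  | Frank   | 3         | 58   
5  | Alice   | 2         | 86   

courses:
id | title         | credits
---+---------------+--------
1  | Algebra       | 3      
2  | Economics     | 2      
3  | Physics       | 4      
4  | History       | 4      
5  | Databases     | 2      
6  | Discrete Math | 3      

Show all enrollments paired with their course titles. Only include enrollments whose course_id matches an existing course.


INNER JOIN keeps only enrollments rows whose course_id matches an id in courses. Walk through each enrollment:
  - enrollment 1 (Quinn): course_id=4 -> matches History
  - enrollment 2 (Tina): course_id=NULL, no match -> dropped
  - enrollment 3 (Eve): course_id=1 -> matches Algebra
  - enrollment 4 (Frank): course_id=3 -> matches Physics
  - enrollment 5 (Alice): course_id=2 -> matches Economics
So 1 of 5 rows is dropped.

SQL:
SELECT a.student, b.title AS course
FROM enrollments a
INNER JOIN courses b ON a.course_id = b.id

Result:
student | course   
--------+----------
Quinn   | History  
Eve     | Algebra  
Frank   | Physics  
Alice   | Economics


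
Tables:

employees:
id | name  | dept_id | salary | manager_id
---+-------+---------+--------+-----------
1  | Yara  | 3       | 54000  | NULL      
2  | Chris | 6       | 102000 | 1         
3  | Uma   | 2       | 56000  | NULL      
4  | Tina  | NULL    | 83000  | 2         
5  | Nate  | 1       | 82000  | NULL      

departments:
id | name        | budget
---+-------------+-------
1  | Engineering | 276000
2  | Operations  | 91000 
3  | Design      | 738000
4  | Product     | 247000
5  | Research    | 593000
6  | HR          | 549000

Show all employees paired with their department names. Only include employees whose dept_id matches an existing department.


INNER JOIN keeps only employees rows whose dept_id matches an id in departments. Walk through each employee:
  - employee 1 (Yara): dept_id=3 -> matches Design
  - employee 2 (Chris): dept_id=6 -> matches HR
  - employee 3 (Uma): dept_id=2 -> matches Operations
  - employee 4 (Tina): dept_id=NULL, no match -> dropped
  - employee 5 (Nate): dept_id=1 -> matches Engineering
So 1 of 5 rows is dropped.

SQL:
SELECT a.name, b.name AS department
FROM employees a
INNER JOIN departments b ON a.dept_id = b.id

Result:
name  | department 
------+------------
Yara  | Design     
Chris | HR         
Uma   | Operations 
Nate  | Engineering
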